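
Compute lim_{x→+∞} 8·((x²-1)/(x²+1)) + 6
Evaluate the dominant behaviour as x → +∞; each term tends to a finite value or vanishes.
Limit = 14.

Final answer: 14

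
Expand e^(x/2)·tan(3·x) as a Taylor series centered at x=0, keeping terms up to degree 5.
21461·x^5/640 + 73·x^4/16 + 75·x^3/8 + 3·x^2/2 + 3·x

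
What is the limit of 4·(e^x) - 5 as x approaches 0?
Direct substitution at x = 0 gives -1.

Final answer: -1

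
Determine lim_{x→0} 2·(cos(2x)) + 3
Direct substitution at x = 0 gives 5.

Final answer: 5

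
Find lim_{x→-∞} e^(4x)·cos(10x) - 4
Evaluate the dominant behaviour as x → -∞; each term tends to a finite value or vanishes.
Limit = -4.

Final answer: -4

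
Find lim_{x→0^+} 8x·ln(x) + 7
The product is a 0·∞ indeterminate form at x → 0⁺.
Rewrite the product as 8·ln(x) / x^(-1) and apply L'Hôpital, or use the standard hierarchy x^(-1) ≫ |ln x| as x → 0⁺.
The indeterminate product → 0, so the limit = 7.

Final answer: 7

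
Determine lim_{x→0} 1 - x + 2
Direct substitution at x = 0 gives 3.

Final answer: 3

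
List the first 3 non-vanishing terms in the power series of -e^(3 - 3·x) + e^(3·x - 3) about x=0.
x^2·(-9·e^(3)/2 + 9·e^(-3)/2) + x·(3·e^(-3) + 3·e^(3)) - e^(3) + e^(-3)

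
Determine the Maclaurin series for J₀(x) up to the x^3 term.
1 - x^2/4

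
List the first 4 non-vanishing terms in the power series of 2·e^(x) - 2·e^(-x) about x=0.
x^7/1260 + x^5/30 + 2·x^3/3 + 4·x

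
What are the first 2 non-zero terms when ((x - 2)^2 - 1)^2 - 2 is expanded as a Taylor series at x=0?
7 - 24·x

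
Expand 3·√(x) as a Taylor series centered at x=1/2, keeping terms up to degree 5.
3·√(2)/2 + 3·√(2)·(x - 1/2)/2 - 3·√(2)·(x - 1/2)^2/4 + 3·√(2)·(x - 1/2)^3/4 - 15·√(2)·(x - 1/2)^4/16 + 21·√(2)·(x - 1/2)^5/16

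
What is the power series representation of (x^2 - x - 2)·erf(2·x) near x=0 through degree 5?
-272·x^5/(15·√(π)) + 16·x^4/(3·√(π)) + 44·x^3/(3·√(π)) - 4·x^2/√(π) - 8·x/√(π)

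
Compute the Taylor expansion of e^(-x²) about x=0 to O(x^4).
1 - x^2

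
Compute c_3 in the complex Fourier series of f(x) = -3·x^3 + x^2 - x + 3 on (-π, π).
Compute the real Fourier coefficients first: a_3 = -4/9, b_3 = 2/3 - 2·π^2.
Then c_3 = (a_3 − i·b_3)/2 = -2/9 - i/3 + i·π^2.

Final answer: -2/9 - i/3 + i·π^2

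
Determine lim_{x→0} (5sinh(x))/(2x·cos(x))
Both numerator and denominator → 0 as x → 0; this is a 0/0 indeterminate form.
Expand each to leading order near x = 0: numerator ~ 5·x, denominator ~ 2·x.
The limit of the ratio is 5/2.

Final answer: 5/2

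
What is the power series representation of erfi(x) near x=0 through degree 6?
x^5/(5·√(π)) + 2·x^3/(3·√(π)) + 2·x/√(π)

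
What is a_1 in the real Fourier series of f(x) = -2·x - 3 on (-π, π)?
a_1 = (1/π) ∫_{-π}^{π} f(x)·cos(1x) dx.
Evaluate the integral (use parity and integration by parts as needed): a_1 = 0.

Final answer: 0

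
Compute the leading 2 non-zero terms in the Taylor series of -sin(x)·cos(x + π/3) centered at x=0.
√(3)·x^2/2 - x/2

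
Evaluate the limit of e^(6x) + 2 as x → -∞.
Evaluate the dominant behaviour as x → -∞; each term tends to a finite value or vanishes.
Limit = 2.

Final answer: 2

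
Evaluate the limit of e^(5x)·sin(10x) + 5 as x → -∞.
Evaluate the dominant behaviour as x → -∞; each term tends to a finite value or vanishes.
Limit = 5.

Final answer: 5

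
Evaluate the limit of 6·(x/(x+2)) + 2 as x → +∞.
Evaluate the dominant behaviour as x → +∞; each term tends to a finite value or vanishes.
Limit = 8.

Final answer: 8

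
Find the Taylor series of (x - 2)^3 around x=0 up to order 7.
x^3 - 6·x^2 + 12·x - 8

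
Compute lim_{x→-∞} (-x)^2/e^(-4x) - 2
The quotient is an ∞/∞ indeterminate form as x → -∞.
Compare growth rates of the dominant terms (exponentials ≫ polynomials ≫ logarithms), or apply L'Hôpital's rule; the quotient → 0.
Adding the constant: 0 - 2 = -2. Limit = -2.

Final answer: -2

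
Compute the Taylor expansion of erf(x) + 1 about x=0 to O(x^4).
-2·x^3/(3·√(π)) + 2·x/√(π) + 1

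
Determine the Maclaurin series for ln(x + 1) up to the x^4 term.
-x^4/4 + x^3/3 - x^2/2 + x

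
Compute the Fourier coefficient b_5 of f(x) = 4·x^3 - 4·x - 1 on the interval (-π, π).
b_5 = (1/π) ∫_{-π}^{π} f(x)·sin(5x) dx.
Evaluate the integral (use parity and integration by parts as needed): b_5 = -248/125 + 8·π^2/5.

Final answer: -248/125 + 8·π^2/5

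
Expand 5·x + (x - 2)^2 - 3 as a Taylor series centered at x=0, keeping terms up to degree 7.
x^2 + x + 1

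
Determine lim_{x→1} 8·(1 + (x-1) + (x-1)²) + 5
Direct substitution at x = 1 gives 13.

Final answer: 13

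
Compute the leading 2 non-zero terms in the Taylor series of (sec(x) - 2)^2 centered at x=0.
1 - x^2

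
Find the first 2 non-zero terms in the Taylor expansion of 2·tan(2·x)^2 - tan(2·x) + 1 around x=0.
1 - 2·x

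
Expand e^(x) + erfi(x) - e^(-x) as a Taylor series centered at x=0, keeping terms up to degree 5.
x^5·(1/60 + 1/(5·√(π))) + x^3·(1/3 + 2/(3·√(π))) + x·(2/√(π) + 2)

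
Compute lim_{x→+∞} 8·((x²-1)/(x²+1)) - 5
Evaluate the dominant behaviour as x → +∞; each term tends to a finite value or vanishes.
Limit = 3.

Final answer: 3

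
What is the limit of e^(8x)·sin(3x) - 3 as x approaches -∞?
Evaluate the dominant behaviour as x → -∞; each term tends to a finite value or vanishes.
Limit = -3.

Final answer: -3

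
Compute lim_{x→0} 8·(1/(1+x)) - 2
Direct substitution at x = 0 gives 6.

Final answer: 6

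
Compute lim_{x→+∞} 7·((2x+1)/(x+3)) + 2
Evaluate the dominant behaviour as x → +∞; each term tends to a finite value or vanishes.
Limit = 16.

Final answer: 16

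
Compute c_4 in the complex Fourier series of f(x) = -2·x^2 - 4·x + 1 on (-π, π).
Compute the real Fourier coefficients first: a_4 = -1/2, b_4 = 2.
Then c_4 = (a_4 − i·b_4)/2 = -1/4 - i.

Final answer: -1/4 - i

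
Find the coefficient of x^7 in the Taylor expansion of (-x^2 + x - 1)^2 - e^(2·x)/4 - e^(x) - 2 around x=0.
Expand to order 7: (-x^2 + x - 1)^2 - e^(2·x)/4 - e^(x) - 2 = -11·x^7/1680 - 17·x^6/720 - 3·x^5/40 + 19·x^4/24 - 5·x^3/2 + 2·x^2 - 7·x/2 - 9/4 + O(x^8).
The coefficient of x^7 is -11/1680.

Final answer: -11/1680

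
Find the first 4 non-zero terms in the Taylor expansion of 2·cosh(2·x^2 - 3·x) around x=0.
43·x^4/4 - 12·x^3 + 9·x^2 + 2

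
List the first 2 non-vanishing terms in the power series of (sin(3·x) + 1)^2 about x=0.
6·x + 1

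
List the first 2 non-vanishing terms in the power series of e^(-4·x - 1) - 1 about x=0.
-4·x·e^(-1) - 1 + e^(-1)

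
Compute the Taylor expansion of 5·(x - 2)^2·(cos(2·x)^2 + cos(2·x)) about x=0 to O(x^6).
-120·x^5 + 90·x^4 + 120·x^3 - 110·x^2 - 40·x + 40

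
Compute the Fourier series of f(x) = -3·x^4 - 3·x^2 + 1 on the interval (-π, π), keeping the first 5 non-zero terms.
(-132 + 24·π^2)·cos(x) + (6 - 6·π^2)·cos(2·x) + (-4/9 + 8·π^2/3)·cos(3·x) + (-3·π^2/2 - 3/16)·cos(4·x) - 3·π^4/5 - π^2 + 1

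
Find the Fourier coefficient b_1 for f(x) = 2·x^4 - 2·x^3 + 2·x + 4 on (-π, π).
b_1 = (1/π) ∫_{-π}^{π} f(x)·sin(1x) dx.
Evaluate the integral (use parity and integration by parts as needed): b_1 = 28 - 4·π^2.

Final answer: 28 - 4·π^2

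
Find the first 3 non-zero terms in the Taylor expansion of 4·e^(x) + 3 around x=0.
2·x^2 + 4·x + 7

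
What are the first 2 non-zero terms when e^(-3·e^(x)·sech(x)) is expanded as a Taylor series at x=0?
-3·x·e^(-3) + e^(-3)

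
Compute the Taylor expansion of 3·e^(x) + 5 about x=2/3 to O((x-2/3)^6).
5 + 3·e^(2/3) + 3·e^(2/3)·(x - 2/3) + 3·e^(2/3)·(x - 2/3)^2/2 + e^(2/3)·(x - 2/3)^3/2 + e^(2/3)·(x - 2/3)^4/8 + e^(2/3)·(x - 2/3)^5/40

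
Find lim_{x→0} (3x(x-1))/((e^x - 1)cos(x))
Both numerator and denominator → 0 as x → 0; this is a 0/0 indeterminate form.
Expand each to leading order near x = 0: numerator ~ -3·x, denominator ~ x.
The limit of the ratio is -3.

Final answer: -3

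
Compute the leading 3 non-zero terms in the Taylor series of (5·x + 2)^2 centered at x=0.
25·x^2 + 20·x + 4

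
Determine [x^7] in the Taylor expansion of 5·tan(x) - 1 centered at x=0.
Expand to order 7: 5·tan(x) - 1 = 17·x^7/63 + 2·x^5/3 + 5·x^3/3 + 5·x - 1 + O(x^8).
The coefficient of x^7 is 17/63.

Final answer: 17/63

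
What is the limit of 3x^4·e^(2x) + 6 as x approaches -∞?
The product is a 0·∞ indeterminate form at x → -∞.
Rewrite the product as 3x^4 / e^(-2x) (an ∞/∞ form) and apply L'Hôpital, or use the standard hierarchy e^(2|x|) ≫ |x^4| as x → -∞.
The indeterminate product → 0, so the limit = 6.

Final answer: 6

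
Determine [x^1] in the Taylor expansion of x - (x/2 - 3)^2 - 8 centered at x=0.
Expand to order 1: x - (x/2 - 3)^2 - 8 = 4·x - 17 + O(x^2).
The coefficient of x^1 is 4.

Final answer: 4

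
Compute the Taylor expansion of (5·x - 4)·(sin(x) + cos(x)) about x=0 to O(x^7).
17·x^6/360 + 7·x^5/40 - x^4 - 11·x^3/6 + 7·x^2 + x - 4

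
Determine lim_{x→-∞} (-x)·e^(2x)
This is a 0·∞ indeterminate form at x → -∞.
Rewrite the product as (-x) / e^(-2x) (an ∞/∞ form) and apply L'Hôpital, or use the standard hierarchy e^(2|x|) ≫ |(-x)| as x → -∞.
The indeterminate product → 0, so the limit = 0.

Final answer: 0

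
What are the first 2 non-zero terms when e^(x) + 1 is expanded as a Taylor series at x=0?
x + 2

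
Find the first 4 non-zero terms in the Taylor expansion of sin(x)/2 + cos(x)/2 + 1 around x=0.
-x^3/12 - x^2/4 + x/2 + 3/2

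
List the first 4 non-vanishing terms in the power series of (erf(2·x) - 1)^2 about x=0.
32·x^3/(3·√(π)) + 16·x^2/π - 8·x/√(π) + 1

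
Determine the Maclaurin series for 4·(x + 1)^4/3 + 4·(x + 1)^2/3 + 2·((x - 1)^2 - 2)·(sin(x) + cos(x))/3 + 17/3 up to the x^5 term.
-31·x^5/180 + 43·x^4/36 + 61·x^3/9 + 9·x^2 + 6·x + 23/3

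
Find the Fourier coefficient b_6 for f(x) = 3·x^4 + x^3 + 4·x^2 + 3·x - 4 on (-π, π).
b_6 = (1/π) ∫_{-π}^{π} f(x)·sin(6x) dx.
Evaluate the integral (use parity and integration by parts as needed): b_6 = -π^2/3 - 17/18.

Final answer: -π^2/3 - 17/18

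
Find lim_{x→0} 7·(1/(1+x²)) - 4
Direct substitution at x = 0 gives 3.

Final answer: 3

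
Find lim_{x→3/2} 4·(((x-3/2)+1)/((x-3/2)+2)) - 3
Direct substitution at x = 3/2 gives -1.

Final answer: -1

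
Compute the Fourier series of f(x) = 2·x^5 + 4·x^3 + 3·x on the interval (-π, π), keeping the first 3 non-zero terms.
(-72·π^2 + 4·π^4 + 438)·sin(x) + (-2·π^4 - 12 + 6·π^2)·sin(2·x) + (-8·π^2/27 + 178/81 + 4·π^4/3)·sin(3·x)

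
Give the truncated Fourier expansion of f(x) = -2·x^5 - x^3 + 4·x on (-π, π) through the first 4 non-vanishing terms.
(-460 - 4·π^4 + 78·π^2)·sin(x) + (-9·π^2 + 19/2 + 2·π^4)·sin(2·x) + (-4·π^4/3 + 92/81 + 62·π^2/27)·sin(3·x) + (-3·π^2/4 - 55/32 + π^4)·sin(4·x)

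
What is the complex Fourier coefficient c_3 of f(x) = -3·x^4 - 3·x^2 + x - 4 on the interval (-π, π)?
Compute the real Fourier coefficients first: a_3 = -4/9 + 8·π^2/3, b_3 = 2/3.
Then c_3 = (a_3 − i·b_3)/2 = -2/9 + 4·π^2/3 - i/3.

Final answer: -2/9 + 4·π^2/3 - i/3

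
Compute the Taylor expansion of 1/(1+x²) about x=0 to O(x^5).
x^4 - x^2 + 1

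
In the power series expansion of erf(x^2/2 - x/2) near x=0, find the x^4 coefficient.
Expand to order 4: erf(x^2/2 - x/2) = -x^4/(4·√(π)) + x^3/(12·√(π)) + x^2/√(π) - x/√(π) + O(x^5).
The coefficient of x^4 is -1/(4·√(π)).

Final answer: -1/(4·√(π))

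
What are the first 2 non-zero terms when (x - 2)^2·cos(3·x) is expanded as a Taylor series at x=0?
4 - 4·x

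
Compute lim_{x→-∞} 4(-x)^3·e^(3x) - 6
The product is a 0·∞ indeterminate form at x → -∞.
Rewrite the product as 4(-x)^3 / e^(-3x) (an ∞/∞ form) and apply L'Hôpital, or use the standard hierarchy e^(3|x|) ≫ |(-x)^3| as x → -∞.
The indeterminate product → 0, so the limit = -6.

Final answer: -6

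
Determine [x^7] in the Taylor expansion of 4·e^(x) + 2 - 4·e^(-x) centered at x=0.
Expand to order 7: 4·e^(x) + 2 - 4·e^(-x) = x^7/630 + x^5/15 + 4·x^3/3 + 8·x + 2 + O(x^8).
The coefficient of x^7 is 1/630.

Final answer: 1/630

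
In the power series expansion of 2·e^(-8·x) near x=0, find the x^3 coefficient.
Expand to order 3: 2·e^(-8·x) = -512·x^3/3 + 64·x^2 - 16·x + 2 + O(x^4).
The coefficient of x^3 is -512/3.

Final answer: -512/3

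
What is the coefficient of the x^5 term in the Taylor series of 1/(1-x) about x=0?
Expand to order 5: 1/(1-x) = x^5 + x^4 + x^3 + x^2 + x + 1 + O(x^6).
The coefficient of x^5 is 1.

Final answer: 1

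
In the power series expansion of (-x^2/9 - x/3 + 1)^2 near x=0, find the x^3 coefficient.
Expand to order 3: (-x^2/9 - x/3 + 1)^2 = 2·x^3/27 - x^2/9 - 2·x/3 + 1 + O(x^4).
The coefficient of x^3 is 2/27.

Final answer: 2/27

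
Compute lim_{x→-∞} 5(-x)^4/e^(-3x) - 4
The quotient is an ∞/∞ indeterminate form as x → -∞.
Compare growth rates of the dominant terms (exponentials ≫ polynomials ≫ logarithms), or apply L'Hôpital's rule; the quotient → 0.
Adding the constant: 0 - 4 = -4. Limit = -4.

Final answer: -4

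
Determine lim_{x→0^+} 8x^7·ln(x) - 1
The product is a 0·∞ indeterminate form at x → 0⁺.
Rewrite the product as 8·ln(x) / x^(-7) and apply L'Hôpital, or use the standard hierarchy x^(-7) ≫ |ln x| as x → 0⁺.
The indeterminate product → 0, so the limit = -1.

Final answer: -1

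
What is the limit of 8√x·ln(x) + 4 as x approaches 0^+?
The product is a 0·∞ indeterminate form at x → 0⁺.
Rewrite the product as 8·ln(x) / x^(-1/2) and apply L'Hôpital, or use the standard hierarchy x^(-1/2) ≫ |ln x| as x → 0⁺.
The indeterminate product → 0, so the limit = 4.

Final answer: 4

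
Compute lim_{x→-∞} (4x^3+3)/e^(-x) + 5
The quotient is an ∞/∞ indeterminate form as x → -∞.
Compare growth rates of the dominant terms (exponentials ≫ polynomials ≫ logarithms), or apply L'Hôpital's rule; the quotient → 0.
Adding the constant: 0 + 5 = 5. Limit = 5.

Final answer: 5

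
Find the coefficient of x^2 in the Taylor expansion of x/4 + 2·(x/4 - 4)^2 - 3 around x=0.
Expand to order 2: x/4 + 2·(x/4 - 4)^2 - 3 = x^2/8 - 15·x/4 + 29 + O(x^3).
The coefficient of x^2 is 1/8.

Final answer: 1/8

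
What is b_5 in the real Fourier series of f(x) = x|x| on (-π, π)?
b_5 = (1/π) ∫_{-π}^{π} f(x)·sin(5x) dx.
Evaluate the integral (use parity and integration by parts as needed): b_5 = (-8 + 50·π^2)/(125·π).

Final answer: (-8 + 50·π^2)/(125·π)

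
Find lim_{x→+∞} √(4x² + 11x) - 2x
As x → +∞: multiply by the conjugate to get (11x)/(√(4x²+11x)+2x); the denominator ~ 4x, so the limit is 11/4.
Limit = 11/4.

Final answer: 11/4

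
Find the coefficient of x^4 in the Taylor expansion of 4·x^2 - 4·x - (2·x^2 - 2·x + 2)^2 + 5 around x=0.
Expand to order 4: 4·x^2 - 4·x - (2·x^2 - 2·x + 2)^2 + 5 = -4·x^4 + 8·x^3 - 8·x^2 + 4·x + 1 + O(x^5).
The coefficient of x^4 is -4.

Final answer: -4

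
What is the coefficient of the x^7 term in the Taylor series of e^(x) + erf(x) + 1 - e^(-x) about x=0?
Expand to order 7: e^(x) + erf(x) + 1 - e^(-x) = x^7·(1/2520 - 1/(21·√(π))) + x^5·(1/60 + 1/(5·√(π))) + x^3·(1/3 - 2/(3·√(π))) + x·(2/√(π) + 2) + 1 + O(x^8).
The coefficient of x^7 is 1/2520 - 1/(21·√(π)).

Final answer: 1/2520 - 1/(21·√(π))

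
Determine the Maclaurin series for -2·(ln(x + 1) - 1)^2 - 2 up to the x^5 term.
37·x^5/15 - 17·x^4/6 + 10·x^3/3 - 4·x^2 + 4·x - 4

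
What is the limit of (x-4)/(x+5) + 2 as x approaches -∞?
Evaluate the dominant behaviour as x → -∞; each term tends to a finite value or vanishes.
Limit = 3.

Final answer: 3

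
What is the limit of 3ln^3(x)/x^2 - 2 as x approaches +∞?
The quotient is an ∞/∞ indeterminate form as x → +∞.
The polynomial denominator x^2 dominates the logarithmic numerator (any positive power of x ≫ ln^3(x) as x → ∞), so the quotient → 0.
Adding the constant: 0 - 2 = -2. Limit = -2.

Final answer: -2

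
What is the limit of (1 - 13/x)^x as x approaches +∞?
As x → +∞: this is the defining limit (1 - 13/x)^x → e^(-13).
Limit = e^(-13).

Final answer: e^(-13)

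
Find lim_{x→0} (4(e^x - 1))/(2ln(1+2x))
Both numerator and denominator → 0 as x → 0; this is a 0/0 indeterminate form.
Expand each to leading order near x = 0: numerator ~ 4·x, denominator ~ 4·x.
The limit of the ratio is 1.

Final answer: 1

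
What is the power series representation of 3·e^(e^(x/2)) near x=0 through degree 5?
13·e·x^5/320 + 15·e·x^4/128 + 5·e·x^3/16 + 3·e·x^2/4 + 3·e·x/2 + 3·e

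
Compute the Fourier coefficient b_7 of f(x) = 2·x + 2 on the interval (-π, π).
b_7 = (1/π) ∫_{-π}^{π} f(x)·sin(7x) dx.
Evaluate the integral (use parity and integration by parts as needed): b_7 = 4/7.

Final answer: 4/7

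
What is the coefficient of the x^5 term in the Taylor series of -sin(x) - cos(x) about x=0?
Expand to order 5: -sin(x) - cos(x) = -x^5/120 - x^4/24 + x^3/6 + x^2/2 - x - 1 + O(x^6).
The coefficient of x^5 is -1/120.

Final answer: -1/120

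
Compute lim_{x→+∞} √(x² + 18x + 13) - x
This is an ∞ − ∞ indeterminate form.
Multiply and divide by the conjugate √(x²+18x + 13) + x; the x² terms cancel, leaving (18x + 13)/(√(x²+18x + 13)+x) → 18/2 = 9.
Limit = 9.

Final answer: 9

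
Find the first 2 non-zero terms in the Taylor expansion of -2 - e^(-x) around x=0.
x - 3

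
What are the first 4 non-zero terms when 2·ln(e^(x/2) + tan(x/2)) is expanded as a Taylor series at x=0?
-37·x^4/96 + 13·x^3/24 - 3·x^2/4 + 2·x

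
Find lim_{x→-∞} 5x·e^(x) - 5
The product is a 0·∞ indeterminate form at x → -∞.
Rewrite the product as 5x / e^(-x) (an ∞/∞ form) and apply L'Hôpital, or use the standard hierarchy e^(|x|) ≫ |x| as x → -∞.
The indeterminate product → 0, so the limit = -5.

Final answer: -5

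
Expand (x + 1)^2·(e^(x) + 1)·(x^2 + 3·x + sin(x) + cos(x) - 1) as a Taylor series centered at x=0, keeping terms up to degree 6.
481·x^6/360 + 487·x^5/120 + 61·x^4/6 + 121·x^3/6 + 21·x^2 + 8·x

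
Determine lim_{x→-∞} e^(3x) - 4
Evaluate the dominant behaviour as x → -∞; each term tends to a finite value or vanishes.
Limit = -4.

Final answer: -4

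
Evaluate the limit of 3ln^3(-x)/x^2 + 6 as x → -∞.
The quotient is an ∞/∞ indeterminate form as x → -∞.
Compare growth rates of the dominant terms (exponentials ≫ polynomials ≫ logarithms), or apply L'Hôpital's rule; the quotient → 0.
Adding the constant: 0 + 6 = 6. Limit = 6.

Final answer: 6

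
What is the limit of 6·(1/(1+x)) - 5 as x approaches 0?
Direct substitution at x = 0 gives 1.

Final answer: 1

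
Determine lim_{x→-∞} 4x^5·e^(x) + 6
The product is a 0·∞ indeterminate form at x → -∞.
Rewrite the product as 4x^5 / e^(-x) (an ∞/∞ form) and apply L'Hôpital, or use the standard hierarchy e^(|x|) ≫ |x^5| as x → -∞.
The indeterminate product → 0, so the limit = 6.

Final answer: 6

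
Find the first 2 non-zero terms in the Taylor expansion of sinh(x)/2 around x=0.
x^3/12 + x/2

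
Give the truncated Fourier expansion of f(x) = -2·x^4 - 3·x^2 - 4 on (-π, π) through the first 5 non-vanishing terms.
(-84 + 16·π^2)·cos(x) + (3 - 4·π^2)·cos(2·x) + (4/27 + 16·π^2/9)·cos(3·x) + (-π^2 - 3/8)·cos(4·x) - 2·π^4/5 - π^2 - 4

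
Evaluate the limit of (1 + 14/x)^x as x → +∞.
As x → +∞: this is the defining limit (1 + 14/x)^x → e^14.
Limit = e^(14).

Final answer: e^(14)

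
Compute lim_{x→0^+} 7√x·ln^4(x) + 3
The product is a 0·∞ indeterminate form at x → 0⁺.
Rewrite the product as 7·ln^4(x) / x^(-1/2) and apply L'Hôpital, or use the standard hierarchy x^(-1/2) ≫ |ln x|^4 as x → 0⁺.
The indeterminate product → 0, so the limit = 3.

Final answer: 3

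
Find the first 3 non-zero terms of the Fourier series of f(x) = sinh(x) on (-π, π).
sin(x)·sinh(π)/π - 4·sin(2·x)·sinh(π)/(5·π) + 3·sin(3·x)·sinh(π)/(5·π)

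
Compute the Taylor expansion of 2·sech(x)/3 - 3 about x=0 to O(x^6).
5·x^4/36 - x^2/3 - 7/3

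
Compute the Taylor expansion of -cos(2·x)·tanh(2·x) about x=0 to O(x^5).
20·x^3/3 - 2·x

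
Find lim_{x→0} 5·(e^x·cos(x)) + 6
Direct substitution at x = 0 gives 11.

Final answer: 11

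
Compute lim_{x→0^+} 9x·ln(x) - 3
The product is a 0·∞ indeterminate form at x → 0⁺.
Rewrite the product as 9·ln(x) / x^(-1) and apply L'Hôpital, or use the standard hierarchy x^(-1) ≫ |ln x| as x → 0⁺.
The indeterminate product → 0, so the limit = -3.

Final answer: -3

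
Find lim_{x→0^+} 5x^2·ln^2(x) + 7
The product is a 0·∞ indeterminate form at x → 0⁺.
Rewrite the product as 5·ln^2(x) / x^(-2) and apply L'Hôpital, or use the standard hierarchy x^(-2) ≫ |ln x|^2 as x → 0⁺.
The indeterminate product → 0, so the limit = 7.

Final answer: 7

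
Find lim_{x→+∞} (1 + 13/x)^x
As x → +∞: this is the defining limit (1 + 13/x)^x → e^13.
Limit = e^(13).

Final answer: e^(13)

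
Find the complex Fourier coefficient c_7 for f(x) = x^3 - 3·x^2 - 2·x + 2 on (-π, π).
Compute the real Fourier coefficients first: a_7 = 12/49, b_7 = -208/343 + 2·π^2/7.
Then c_7 = (a_7 − i·b_7)/2 = 6/49 - i·π^2/7 + 104·i/343.

Final answer: 6/49 - i·π^2/7 + 104·i/343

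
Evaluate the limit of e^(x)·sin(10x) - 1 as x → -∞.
Evaluate the dominant behaviour as x → -∞; each term tends to a finite value or vanishes.
Limit = -1.

Final answer: -1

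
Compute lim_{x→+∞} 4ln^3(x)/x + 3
The quotient is an ∞/∞ indeterminate form as x → +∞.
The polynomial denominator x dominates the logarithmic numerator (any positive power of x ≫ ln^3(x) as x → ∞), so the quotient → 0.
Adding the constant: 0 + 3 = 3. Limit = 3.

Final answer: 3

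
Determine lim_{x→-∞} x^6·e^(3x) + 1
The product is a 0·∞ indeterminate form at x → -∞.
Rewrite the product as x^6 / e^(-3x) (an ∞/∞ form) and apply L'Hôpital, or use the standard hierarchy e^(3|x|) ≫ |x^6| as x → -∞.
The indeterminate product → 0, so the limit = 1.

Final answer: 1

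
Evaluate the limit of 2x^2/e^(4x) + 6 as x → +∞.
The quotient is an ∞/∞ indeterminate form as x → +∞.
The exponential denominator e^(4x) dominates the polynomial numerator (e^x ≫ x^2 as x → ∞), so the quotient → 0.
Adding the constant: 0 + 6 = 6. Limit = 6.

Final answer: 6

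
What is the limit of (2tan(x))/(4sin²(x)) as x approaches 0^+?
Both numerator and denominator → 0 as x → 0^+; this is a 0/0 indeterminate form.
Expand each to leading order near x = 0: numerator ~ 2·x, denominator ~ 4·x^2.
The limit of the ratio is ∞.

Final answer: ∞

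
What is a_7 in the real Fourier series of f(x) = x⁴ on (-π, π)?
a_7 = (1/π) ∫_{-π}^{π} f(x)·cos(7x) dx.
Evaluate the integral (use parity and integration by parts as needed): a_7 = 48/2401 - 8·π^2/49.

Final answer: 48/2401 - 8·π^2/49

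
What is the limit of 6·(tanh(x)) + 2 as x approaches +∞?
Evaluate the dominant behaviour as x → +∞; each term tends to a finite value or vanishes.
Limit = 8.

Final answer: 8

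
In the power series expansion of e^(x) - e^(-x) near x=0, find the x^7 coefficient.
Expand to order 7: e^(x) - e^(-x) = x^7/2520 + x^5/60 + x^3/3 + 2·x + O(x^8).
The coefficient of x^7 is 1/2520.

Final answer: 1/2520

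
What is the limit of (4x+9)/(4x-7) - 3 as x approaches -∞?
Evaluate the dominant behaviour as x → -∞; each term tends to a finite value or vanishes.
Limit = -2.

Final answer: -2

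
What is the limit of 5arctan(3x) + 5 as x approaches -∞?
Evaluate the dominant behaviour as x → -∞; each term tends to a finite value or vanishes.
Limit = 5 - 5·π/2.

Final answer: 5 - 5·π/2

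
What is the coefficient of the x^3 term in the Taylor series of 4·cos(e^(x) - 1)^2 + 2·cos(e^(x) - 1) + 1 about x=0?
-5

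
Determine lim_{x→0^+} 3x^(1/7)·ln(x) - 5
The product is a 0·∞ indeterminate form at x → 0⁺.
Rewrite the product as 3·ln(x) / x^(-1/7) and apply L'Hôpital, or use the standard hierarchy x^(-1/7) ≫ |ln x| as x → 0⁺.
The indeterminate product → 0, so the limit = -5.

Final answer: -5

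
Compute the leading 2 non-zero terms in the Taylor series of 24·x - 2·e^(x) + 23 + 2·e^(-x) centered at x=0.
20·x + 23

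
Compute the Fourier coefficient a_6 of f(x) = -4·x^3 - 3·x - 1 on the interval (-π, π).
a_6 = (1/π) ∫_{-π}^{π} f(x)·cos(6x) dx.
Evaluate the integral (use parity and integration by parts as needed): a_6 = 0.

Final answer: 0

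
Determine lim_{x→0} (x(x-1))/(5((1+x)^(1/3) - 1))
Both numerator and denominator → 0 as x → 0; this is a 0/0 indeterminate form.
Expand each to leading order near x = 0: numerator ~ -x, denominator ~ 5·x/3.
The limit of the ratio is -3/5.

Final answer: -3/5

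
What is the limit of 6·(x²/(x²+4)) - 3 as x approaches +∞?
Evaluate the dominant behaviour as x → +∞; each term tends to a finite value or vanishes.
Limit = 3.

Final answer: 3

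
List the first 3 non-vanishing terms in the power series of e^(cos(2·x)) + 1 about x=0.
8·e·x^4/3 - 2·e·x^2 + 1 + e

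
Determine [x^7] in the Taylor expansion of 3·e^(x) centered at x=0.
Expand to order 7: 3·e^(x) = x^7/1680 + x^6/240 + x^5/40 + x^4/8 + x^3/2 + 3·x^2/2 + 3·x + 3 + O(x^8).
The coefficient of x^7 is 1/1680.

Final answer: 1/1680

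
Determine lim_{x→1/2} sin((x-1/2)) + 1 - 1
Direct substitution at x = 1/2 gives 0.

Final answer: 0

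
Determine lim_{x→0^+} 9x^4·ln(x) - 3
The product is a 0·∞ indeterminate form at x → 0⁺.
Rewrite the product as 9·ln(x) / x^(-4) and apply L'Hôpital, or use the standard hierarchy x^(-4) ≫ |ln x| as x → 0⁺.
The indeterminate product → 0, so the limit = -3.

Final answer: -3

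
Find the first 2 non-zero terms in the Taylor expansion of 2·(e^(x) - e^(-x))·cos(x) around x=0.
-4·x^3/3 + 4·x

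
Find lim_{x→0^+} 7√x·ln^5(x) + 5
The product is a 0·∞ indeterminate form at x → 0⁺.
Rewrite the product as 7·ln^5(x) / x^(-1/2) and apply L'Hôpital, or use the standard hierarchy x^(-1/2) ≫ |ln x|^5 as x → 0⁺.
The indeterminate product → 0, so the limit = 5.

Final answer: 5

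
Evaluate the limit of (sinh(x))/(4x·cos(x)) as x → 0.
Both numerator and denominator → 0 as x → 0; this is a 0/0 indeterminate form.
Expand each to leading order near x = 0: numerator ~ x, denominator ~ 4·x.
The limit of the ratio is 1/4.

Final answer: 1/4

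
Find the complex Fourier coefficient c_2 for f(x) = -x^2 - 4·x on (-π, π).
Compute the real Fourier coefficients first: a_2 = -1, b_2 = 4.
Then c_2 = (a_2 − i·b_2)/2 = -1/2 - 2·i.

Final answer: -1/2 - 2·i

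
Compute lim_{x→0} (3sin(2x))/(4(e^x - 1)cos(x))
Both numerator and denominator → 0 as x → 0; this is a 0/0 indeterminate form.
Expand each to leading order near x = 0: numerator ~ 6·x, denominator ~ 4·x.
The limit of the ratio is 3/2.

Final answer: 3/2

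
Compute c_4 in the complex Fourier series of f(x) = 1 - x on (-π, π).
Compute the real Fourier coefficients first: a_4 = 0, b_4 = 1/2.
Then c_4 = (a_4 − i·b_4)/2 = -i/4.

Final answer: -i/4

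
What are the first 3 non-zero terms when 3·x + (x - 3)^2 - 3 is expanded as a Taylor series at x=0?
x^2 - 3·x + 6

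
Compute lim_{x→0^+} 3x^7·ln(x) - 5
The product is a 0·∞ indeterminate form at x → 0⁺.
Rewrite the product as 3·ln(x) / x^(-7) and apply L'Hôpital, or use the standard hierarchy x^(-7) ≫ |ln x| as x → 0⁺.
The indeterminate product → 0, so the limit = -5.

Final answer: -5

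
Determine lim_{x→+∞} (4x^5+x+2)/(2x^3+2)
This is an ∞/∞ indeterminate form as x → +∞.
Divide numerator and denominator by x^5 and let the lower-order terms vanish; the numerator's degree 5 exceeds the denominator's degree 3, so the quotient diverges.
Limit = ∞.

Final answer: ∞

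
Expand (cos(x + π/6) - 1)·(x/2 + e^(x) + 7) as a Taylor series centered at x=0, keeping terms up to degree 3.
x^3·(1/4 - 7·√(3)/24) + x^2·(-7·√(3)/4 - 5/4) + x·(-11/2 + 3·√(3)/4) - 8 + 4·√(3)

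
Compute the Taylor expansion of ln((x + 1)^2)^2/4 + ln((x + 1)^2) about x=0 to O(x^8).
-29·x^7/70 + 77·x^6/180 - 13·x^5/30 + 5·x^4/12 - x^3/3 + 2·x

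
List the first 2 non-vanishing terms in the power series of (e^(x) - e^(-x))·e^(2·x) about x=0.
4·x^2 + 2·x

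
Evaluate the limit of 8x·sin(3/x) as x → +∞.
As x → +∞: let u = 3/x → 0⁺; then 8·x·sin(3/x) = 8·3·sin(u)/u → 8·3·1 = 24.
Limit = 24.

Final answer: 24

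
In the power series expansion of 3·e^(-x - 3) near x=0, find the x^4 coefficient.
Expand to order 4: 3·e^(-x - 3) = x^4·e^(-3)/8 - x^3·e^(-3)/2 + 3·x^2·e^(-3)/2 - 3·x·e^(-3) + 3·e^(-3) + O(x^5).
The coefficient of x^4 is e^(-3)/8.

Final answer: e^(-3)/8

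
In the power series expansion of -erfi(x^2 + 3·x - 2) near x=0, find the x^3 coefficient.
Expand to order 3: -erfi(x^2 + 3·x - 2) = -138·x^3·e^(4)/√(π) + 34·x^2·e^(4)/√(π) - 6·x·e^(4)/√(π) + erfi(2) + O(x^4).
The coefficient of x^3 is -138·e^(4)/√(π).

Final answer: -138·e^(4)/√(π)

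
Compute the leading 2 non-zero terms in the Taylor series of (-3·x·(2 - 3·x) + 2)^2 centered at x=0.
4 - 24·x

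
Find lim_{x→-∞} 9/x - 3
Evaluate the dominant behaviour as x → -∞; each term tends to a finite value or vanishes.
Limit = -3.

Final answer: -3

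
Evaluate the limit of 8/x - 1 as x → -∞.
Evaluate the dominant behaviour as x → -∞; each term tends to a finite value or vanishes.
Limit = -1.

Final answer: -1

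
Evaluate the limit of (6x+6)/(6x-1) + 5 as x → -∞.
Evaluate the dominant behaviour as x → -∞; each term tends to a finite value or vanishes.
Limit = 6.

Final answer: 6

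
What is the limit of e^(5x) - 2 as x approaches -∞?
Evaluate the dominant behaviour as x → -∞; each term tends to a finite value or vanishes.
Limit = -2.

Final answer: -2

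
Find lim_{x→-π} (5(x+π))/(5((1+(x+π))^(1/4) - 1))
Both numerator and denominator → 0 as x → -π; this is a 0/0 indeterminate form.
Expand each to leading order near x = -π: numerator ~ 5·(x + π), denominator ~ 5·(x + π)/4.
The limit of the ratio is 4.

Final answer: 4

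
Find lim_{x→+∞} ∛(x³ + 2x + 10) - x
This is an ∞ − ∞ indeterminate form.
Multiply by (A² + AB + B²)/(A² + AB + B²) where A = ∛(x³+2x + 10), B = x to use A³ − B³ = (A−B)(A²+AB+B²); the x³ terms cancel, leaving (2x + 10)/(A²+AB+B²) with denominator ~ 3x², so the limit is 0.
Limit = 0.

Final answer: 0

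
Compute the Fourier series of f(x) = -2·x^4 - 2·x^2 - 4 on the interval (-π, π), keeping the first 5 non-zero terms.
(-88 + 16·π^2)·cos(x) + (4 - 4·π^2)·cos(2·x) + (-8/27 + 16·π^2/9)·cos(3·x) + (-π^2 - 1/8)·cos(4·x) - 2·π^4/5 - 2·π^2/3 - 4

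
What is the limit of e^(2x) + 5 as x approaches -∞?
Evaluate the dominant behaviour as x → -∞; each term tends to a finite value or vanishes.
Limit = 5.

Final answer: 5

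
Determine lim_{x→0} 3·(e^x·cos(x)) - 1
Direct substitution at x = 0 gives 2.

Final answer: 2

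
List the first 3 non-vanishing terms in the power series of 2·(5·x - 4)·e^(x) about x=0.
6·x^2 + 2·x - 8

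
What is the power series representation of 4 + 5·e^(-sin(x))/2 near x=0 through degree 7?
-x^7/36 - x^6/96 + x^5/6 - 5·x^4/16 + 5·x^2/4 - 5·x/2 + 13/2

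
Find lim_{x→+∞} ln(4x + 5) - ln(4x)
This is an ∞ − ∞ indeterminate form.
Combine the logarithms: ln(4x+5) − ln(4x) = ln((4x+5)/(4x)) = ln(1 + 5/(4x)) → ln(1) = 0.
Limit = 0.

Final answer: 0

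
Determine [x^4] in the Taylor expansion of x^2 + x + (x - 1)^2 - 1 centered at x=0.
Expand to order 4: x^2 + x + (x - 1)^2 - 1 = 2·x^2 - x + O(x^5).
The coefficient of x^4 is 0.

Final answer: 0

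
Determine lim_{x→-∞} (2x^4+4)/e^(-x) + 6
The quotient is an ∞/∞ indeterminate form as x → -∞.
Compare growth rates of the dominant terms (exponentials ≫ polynomials ≫ logarithms), or apply L'Hôpital's rule; the quotient → 0.
Adding the constant: 0 + 6 = 6. Limit = 6.

Final answer: 6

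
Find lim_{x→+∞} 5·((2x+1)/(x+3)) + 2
Evaluate the dominant behaviour as x → +∞; each term tends to a finite value or vanishes.
Limit = 12.

Final answer: 12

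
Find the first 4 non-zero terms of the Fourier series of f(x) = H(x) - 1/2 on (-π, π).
2·sin(x)/π + 2·sin(3·x)/(3·π) + 2·sin(5·x)/(5·π) + 2·sin(7·x)/(7·π)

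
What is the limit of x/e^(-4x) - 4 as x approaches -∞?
The quotient is an ∞/∞ indeterminate form as x → -∞.
Compare growth rates of the dominant terms (exponentials ≫ polynomials ≫ logarithms), or apply L'Hôpital's rule; the quotient → 0.
Adding the constant: 0 - 4 = -4. Limit = -4.

Final answer: -4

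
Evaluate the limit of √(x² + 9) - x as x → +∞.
This is an ∞ − ∞ indeterminate form.
Multiply and divide by the conjugate √(x²+9) + x; the x² terms cancel, leaving 9/(√(x²+9)+x) → 0.
Limit = 0.

Final answer: 0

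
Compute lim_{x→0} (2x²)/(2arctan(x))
Both numerator and denominator → 0 as x → 0; this is a 0/0 indeterminate form.
Expand each to leading order near x = 0: numerator ~ 2·x^2, denominator ~ 2·x.
The limit of the ratio is 0.

Final answer: 0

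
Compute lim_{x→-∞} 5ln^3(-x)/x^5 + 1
The quotient is an ∞/∞ indeterminate form as x → -∞.
Compare growth rates of the dominant terms (exponentials ≫ polynomials ≫ logarithms), or apply L'Hôpital's rule; the quotient → 0.
Adding the constant: 0 + 1 = 1. Limit = 1.

Final answer: 1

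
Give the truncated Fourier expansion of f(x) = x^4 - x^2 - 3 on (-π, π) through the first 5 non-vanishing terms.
(52 - 8·π^2)·cos(x) + (-4 + 2·π^2)·cos(2·x) + (28/27 - 8·π^2/9)·cos(3·x) + (-7/16 + π^2/2)·cos(4·x) - π^2/3 - 3 + π^4/5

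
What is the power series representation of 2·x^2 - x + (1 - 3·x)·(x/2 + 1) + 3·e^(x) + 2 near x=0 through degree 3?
x^3/2 + 2·x^2 - x/2 + 6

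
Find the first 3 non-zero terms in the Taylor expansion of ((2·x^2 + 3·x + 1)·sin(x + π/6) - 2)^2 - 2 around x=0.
x^2·(-9·√(3)/2 - 9/4 + 9·(-1 - √(3)/3)^2/4) + x·(-9/2 - 3·√(3)/2) + 1/4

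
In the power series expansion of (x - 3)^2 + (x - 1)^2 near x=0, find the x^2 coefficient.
Expand to order 2: (x - 3)^2 + (x - 1)^2 = 2·x^2 - 8·x + 10 + O(x^3).
The coefficient of x^2 is 2.

Final answer: 2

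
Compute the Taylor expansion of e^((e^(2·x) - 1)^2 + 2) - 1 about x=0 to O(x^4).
8·x^3·e^(2) + 4·x^2·e^(2) - 1 + e^(2)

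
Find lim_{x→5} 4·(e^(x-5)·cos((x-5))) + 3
Direct substitution at x = 5 gives 7.

Final answer: 7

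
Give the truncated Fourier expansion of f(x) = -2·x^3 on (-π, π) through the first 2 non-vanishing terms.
(24 - 4·π^2)·sin(x) + (-3 + 2·π^2)·sin(2·x)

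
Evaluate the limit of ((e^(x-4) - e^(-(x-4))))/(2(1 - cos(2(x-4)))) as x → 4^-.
Both numerator and denominator → 0 as x → 4^-; this is a 0/0 indeterminate form.
Expand each to leading order near x = 4: numerator ~ 2·(x - 4), denominator ~ 4·(x - 4)^2.
The limit of the ratio is -∞.

Final answer: -∞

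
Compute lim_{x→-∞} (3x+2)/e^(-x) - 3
The quotient is an ∞/∞ indeterminate form as x → -∞.
Compare growth rates of the dominant terms (exponentials ≫ polynomials ≫ logarithms), or apply L'Hôpital's rule; the quotient → 0.
Adding the constant: 0 - 3 = -3. Limit = -3.

Final answer: -3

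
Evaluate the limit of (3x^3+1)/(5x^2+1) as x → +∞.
This is an ∞/∞ indeterminate form as x → +∞.
Divide numerator and denominator by x^3 and let the lower-order terms vanish; the numerator's degree 3 exceeds the denominator's degree 2, so the quotient diverges.
Limit = ∞.

Final answer: ∞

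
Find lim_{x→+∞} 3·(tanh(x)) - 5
Evaluate the dominant behaviour as x → +∞; each term tends to a finite value or vanishes.
Limit = -2.

Final answer: -2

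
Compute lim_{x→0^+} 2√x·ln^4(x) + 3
The product is a 0·∞ indeterminate form at x → 0⁺.
Rewrite the product as 2·ln^4(x) / x^(-1/2) and apply L'Hôpital, or use the standard hierarchy x^(-1/2) ≫ |ln x|^4 as x → 0⁺.
The indeterminate product → 0, so the limit = 3.

Final answer: 3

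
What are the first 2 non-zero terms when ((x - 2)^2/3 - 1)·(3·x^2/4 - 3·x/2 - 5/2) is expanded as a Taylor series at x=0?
17·x/6 - 5/6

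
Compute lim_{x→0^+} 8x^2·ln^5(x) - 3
The product is a 0·∞ indeterminate form at x → 0⁺.
Rewrite the product as 8·ln^5(x) / x^(-2) and apply L'Hôpital, or use the standard hierarchy x^(-2) ≫ |ln x|^5 as x → 0⁺.
The indeterminate product → 0, so the limit = -3.

Final answer: -3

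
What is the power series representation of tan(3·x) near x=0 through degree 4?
9·x^3 + 3·x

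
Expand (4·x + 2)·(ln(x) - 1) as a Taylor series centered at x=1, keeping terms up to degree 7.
-6 + 2·(x - 1) + (x - 1)^2 - (x - 1)^4/6 + (x - 1)^5/5 - (x - 1)^6/5 + 4·(x - 1)^7/21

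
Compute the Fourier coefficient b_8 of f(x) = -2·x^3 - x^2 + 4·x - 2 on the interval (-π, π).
b_8 = (1/π) ∫_{-π}^{π} f(x)·sin(8x) dx.
Evaluate the integral (use parity and integration by parts as needed): b_8 = -67/64 + π^2/2.

Final answer: -67/64 + π^2/2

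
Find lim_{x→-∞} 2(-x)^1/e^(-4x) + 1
The quotient is an ∞/∞ indeterminate form as x → -∞.
Compare growth rates of the dominant terms (exponentials ≫ polynomials ≫ logarithms), or apply L'Hôpital's rule; the quotient → 0.
Adding the constant: 0 + 1 = 1. Limit = 1.

Final answer: 1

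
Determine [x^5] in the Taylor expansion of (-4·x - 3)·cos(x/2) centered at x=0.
Expand to order 5: (-4·x - 3)·cos(x/2) = -x^5/96 - x^4/128 + x^3/2 + 3·x^2/8 - 4·x - 3 + O(x^6).
The coefficient of x^5 is -1/96.

Final answer: -1/96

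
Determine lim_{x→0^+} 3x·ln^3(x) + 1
The product is a 0·∞ indeterminate form at x → 0⁺.
Rewrite the product as 3·ln^3(x) / x^(-1) and apply L'Hôpital, or use the standard hierarchy x^(-1) ≫ |ln x|^3 as x → 0⁺.
The indeterminate product → 0, so the limit = 1.

Final answer: 1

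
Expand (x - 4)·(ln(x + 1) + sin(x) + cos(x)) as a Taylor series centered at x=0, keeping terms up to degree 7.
-1241·x^7/1680 + 317·x^6/360 - 25·x^5/24 + x^4 - 5·x^3/3 + 6·x^2 - 7·x - 4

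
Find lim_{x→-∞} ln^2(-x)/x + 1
The quotient is an ∞/∞ indeterminate form as x → -∞.
Compare growth rates of the dominant terms (exponentials ≫ polynomials ≫ logarithms), or apply L'Hôpital's rule; the quotient → 0.
Adding the constant: 0 + 1 = 1. Limit = 1.

Final answer: 1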